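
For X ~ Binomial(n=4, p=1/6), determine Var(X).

For X ~ Binomial(n=4, p=1/6):
Var(X) = \frac{5}{9}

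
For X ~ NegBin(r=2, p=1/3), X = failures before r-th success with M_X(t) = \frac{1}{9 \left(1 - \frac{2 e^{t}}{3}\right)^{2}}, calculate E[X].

To find E[X], compute M^(1)(0):
M^(1)(t) = \frac{4 e^{t}}{27 \left(1 - \frac{2 e^{t}}{3}\right)^{3}}
M^(1)(0) = 4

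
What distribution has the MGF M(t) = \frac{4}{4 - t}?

The MGF M(t) = \frac{4}{4 - t} is the standard form for the Exponential distribution.
Comparing with the known MGF formula identifies: Exponential(rate λ=4)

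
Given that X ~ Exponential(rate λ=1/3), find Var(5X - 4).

For X ~ Exponential(rate λ=1/3):
Var(X) = 9
Var(5X - 4) = (5)² × Var(X) = 25 × 9 = 225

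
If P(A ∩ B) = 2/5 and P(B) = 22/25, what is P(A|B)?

P(A|B) = P(A ∩ B) / P(B)
= (2/5) / (22/25)
= 5/11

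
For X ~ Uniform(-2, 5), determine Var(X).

For X ~ Uniform(-2, 5):
Var(X) = \frac{49}{12}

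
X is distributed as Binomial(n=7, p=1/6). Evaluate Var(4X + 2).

For X ~ Binomial(n=7, p=1/6):
Var(X) = \frac{35}{36}
Var(4X + 2) = (4)² × Var(X) = 16 × \frac{35}{36} = \frac{140}{9}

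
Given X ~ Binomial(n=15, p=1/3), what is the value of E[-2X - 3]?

For X ~ Binomial(n=15, p=1/3):
E[X] = 5
E[-2X - 3] = -2 × E[X] - 3 = -13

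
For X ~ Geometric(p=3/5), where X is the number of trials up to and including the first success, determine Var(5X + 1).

For X ~ Geometric(p=3/5), where X is the number of trials up to and including the first success:
Var(X) = \frac{10}{9}
Var(5X + 1) = (5)² × Var(X) = 25 × \frac{10}{9} = \frac{250}{9}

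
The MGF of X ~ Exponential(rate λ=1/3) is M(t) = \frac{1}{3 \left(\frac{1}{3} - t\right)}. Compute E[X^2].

To find E[X^2], compute M^(2)(0):
M^(1)(t) = \frac{1}{3 \left(\frac{1}{3} - t\right)^{2}}
M^(2)(t) = \frac{2}{3 \left(\frac{1}{3} - t\right)^{3}}
M^(2)(0) = 18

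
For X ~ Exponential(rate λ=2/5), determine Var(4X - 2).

For X ~ Exponential(rate λ=2/5):
Var(X) = \frac{25}{4}
Var(4X - 2) = (4)² × Var(X) = 16 × \frac{25}{4} = 100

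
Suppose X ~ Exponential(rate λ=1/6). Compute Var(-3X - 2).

For X ~ Exponential(rate λ=1/6):
Var(X) = 36
Var(-3X - 2) = (-3)² × Var(X) = 9 × 36 = 324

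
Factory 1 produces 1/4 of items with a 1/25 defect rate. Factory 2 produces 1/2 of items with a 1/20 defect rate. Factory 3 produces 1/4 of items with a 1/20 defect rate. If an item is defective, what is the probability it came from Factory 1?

Using Bayes' theorem:
P(F1) = 1/4, P(D|F1) = 1/25
P(F2) = 1/2, P(D|F2) = 1/20
P(F3) = 1/4, P(D|F3) = 1/20
P(D) = P(D|F1)P(F1) + P(D|F2)P(F2) + P(D|F3)P(F3)
     = \frac{19}{400}
P(F1|D) = P(D|F1)P(F1) / P(D)
= \frac{4}{19}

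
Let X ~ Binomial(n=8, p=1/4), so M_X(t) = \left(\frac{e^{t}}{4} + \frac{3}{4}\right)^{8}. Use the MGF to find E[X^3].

To find E[X^3], compute M^(3)(0):
M^(1)(t) = 2 \left(\frac{e^{t}}{4} + \frac{3}{4}\right)^{7} e^{t}
M^(2)(t) = 2 \left(\frac{e^{t}}{4} + \frac{3}{4}\right)^{7} e^{t} + \frac{7 \left(\frac{e^{t}}{4} + \frac{3}{4}\right)^{6} e^{2 t}}{2}
M^(3)(t) = 2 \left(\frac{e^{t}}{4} + \frac{3}{4}\right)^{7} e^{t} + \frac{21 \left(\frac{e^{t}}{4} + \frac{3}{4}\right)^{6} e^{2 t}}{2} + \frac{21 \left(\frac{e^{t}}{4} + \frac{3}{4}\right)^{5} e^{3 t}}{4}
M^(3)(0) = \frac{71}{4}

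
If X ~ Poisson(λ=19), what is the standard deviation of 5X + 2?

For X ~ Poisson(λ=19):
Var(X) = 19
SD(X) = √(Var(X)) = √(19) = \sqrt{19}
SD(5X + 2) = |5| × SD(X) = 5 × \sqrt{19} = 5 \sqrt{19}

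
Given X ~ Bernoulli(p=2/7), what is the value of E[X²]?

Using the identity E[X²] = Var(X) + (E[X])²:
E[X] = \frac{2}{7}
Var(X) = \frac{10}{49}
E[X²] = \frac{10}{49} + (\frac{2}{7})²
= \frac{2}{7}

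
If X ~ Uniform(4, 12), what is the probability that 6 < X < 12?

P(6 < X < 12) = ∫_{6}^{12} f(x) dx
where f(x) = \frac{1}{8}
= \frac{3}{4}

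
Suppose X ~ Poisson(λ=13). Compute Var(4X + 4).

For X ~ Poisson(λ=13):
Var(X) = 13
Var(4X + 4) = (4)² × Var(X) = 16 × 13 = 208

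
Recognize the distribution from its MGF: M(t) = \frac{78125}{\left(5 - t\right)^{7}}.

The MGF M(t) = \frac{78125}{\left(5 - t\right)^{7}} is the standard form for the Gamma distribution.
Comparing with the known MGF formula identifies: Gamma(shape α=7, rate β=5)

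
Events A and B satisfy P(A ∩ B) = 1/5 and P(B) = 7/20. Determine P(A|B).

P(A|B) = P(A ∩ B) / P(B)
= (1/5) / (7/20)
= 4/7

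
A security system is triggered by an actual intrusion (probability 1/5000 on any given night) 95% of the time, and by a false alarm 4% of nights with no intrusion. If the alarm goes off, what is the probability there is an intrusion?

Let D = the rare event, + = positive/flagged.
P(D) = 1/5000
P(+|D) = 95/100 = 19/20
P(+|D') = 4/100 = 1/25
P(+) = P(+|D)P(D) + P(+|D')P(D')
     = \frac{19}{20} × \frac{1}{5000} + \frac{1}{25} × \frac{4999}{5000}
     = \frac{20091}{500000}
P(D|+) = P(+|D)P(D)/P(+) = \frac{95}{20091}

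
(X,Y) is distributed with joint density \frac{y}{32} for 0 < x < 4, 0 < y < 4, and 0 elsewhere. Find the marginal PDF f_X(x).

f_X(x) = ∫_0^4 f(x,y) dy
= ∫_0^4 \frac{y}{32} dy
= \frac{1}{4} for 0 < x < 4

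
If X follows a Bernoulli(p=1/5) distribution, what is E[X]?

For X ~ Bernoulli(p=1/5), the expected value is:
E[X] = \frac{1}{5}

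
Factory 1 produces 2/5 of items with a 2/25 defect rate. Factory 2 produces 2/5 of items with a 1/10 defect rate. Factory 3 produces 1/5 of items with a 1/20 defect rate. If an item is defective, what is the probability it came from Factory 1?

Using Bayes' theorem:
P(F1) = 2/5, P(D|F1) = 2/25
P(F2) = 2/5, P(D|F2) = 1/10
P(F3) = 1/5, P(D|F3) = 1/20
P(D) = P(D|F1)P(F1) + P(D|F2)P(F2) + P(D|F3)P(F3)
     = \frac{41}{500}
P(F1|D) = P(D|F1)P(F1) / P(D)
= \frac{16}{41}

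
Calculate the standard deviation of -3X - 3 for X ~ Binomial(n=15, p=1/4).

For X ~ Binomial(n=15, p=1/4):
Var(X) = \frac{45}{16}
SD(X) = √(Var(X)) = √(\frac{45}{16}) = \frac{3 \sqrt{5}}{4}
SD(-3X - 3) = |-3| × SD(X) = 3 × \frac{3 \sqrt{5}}{4} = \frac{9 \sqrt{5}}{4}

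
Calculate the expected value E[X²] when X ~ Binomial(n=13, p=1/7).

Using the identity E[X²] = Var(X) + (E[X])²:
E[X] = \frac{13}{7}
Var(X) = \frac{78}{49}
E[X²] = \frac{78}{49} + (\frac{13}{7})²
= \frac{247}{49}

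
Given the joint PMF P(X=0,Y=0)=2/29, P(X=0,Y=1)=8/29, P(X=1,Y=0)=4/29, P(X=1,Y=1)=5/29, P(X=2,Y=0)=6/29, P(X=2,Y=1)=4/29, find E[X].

First find marginal of X:
P(X=0) = 10/29
P(X=1) = 9/29
P(X=2) = 10/29
E[X] = 0 × 10/29 + 1 × 9/29 + 2 × 10/29 = 1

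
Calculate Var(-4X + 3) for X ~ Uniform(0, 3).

For X ~ Uniform(0, 3):
Var(X) = \frac{3}{4}
Var(-4X + 3) = (-4)² × Var(X) = 16 × \frac{3}{4} = 12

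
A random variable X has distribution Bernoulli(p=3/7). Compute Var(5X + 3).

For X ~ Bernoulli(p=3/7):
Var(X) = \frac{12}{49}
Var(5X + 3) = (5)² × Var(X) = 25 × \frac{12}{49} = \frac{300}{49}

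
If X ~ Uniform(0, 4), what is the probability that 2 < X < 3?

P(2 < X < 3) = ∫_{2}^{3} f(x) dx
where f(x) = \frac{1}{4}
= \frac{1}{4}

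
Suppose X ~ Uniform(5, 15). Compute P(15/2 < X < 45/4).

P(15/2 < X < 45/4) = ∫_{15/2}^{45/4} f(x) dx
where f(x) = \frac{1}{10}
= \frac{3}{8}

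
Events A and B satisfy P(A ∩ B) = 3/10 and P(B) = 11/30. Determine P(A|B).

P(A|B) = P(A ∩ B) / P(B)
= (3/10) / (11/30)
= 9/11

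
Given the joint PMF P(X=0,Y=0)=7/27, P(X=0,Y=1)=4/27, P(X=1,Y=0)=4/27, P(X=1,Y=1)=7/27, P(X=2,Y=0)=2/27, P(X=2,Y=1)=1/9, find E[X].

First find marginal of X:
P(X=0) = 11/27
P(X=1) = 11/27
P(X=2) = 5/27
E[X] = 0 × 11/27 + 1 × 11/27 + 2 × 5/27 = 7/9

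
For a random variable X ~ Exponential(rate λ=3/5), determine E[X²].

Using the identity E[X²] = Var(X) + (E[X])²:
E[X] = \frac{5}{3}
Var(X) = \frac{25}{9}
E[X²] = \frac{25}{9} + (\frac{5}{3})²
= \frac{50}{9}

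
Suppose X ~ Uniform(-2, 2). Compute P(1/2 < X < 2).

P(1/2 < X < 2) = ∫_{1/2}^{2} f(x) dx
where f(x) = \frac{1}{4}
= \frac{3}{8}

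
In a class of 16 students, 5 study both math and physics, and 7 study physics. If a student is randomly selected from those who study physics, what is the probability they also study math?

P(A ∩ B) = 5/16
P(B) = 7/16
P(A|B) = P(A ∩ B) / P(B) = (5/16) / (7/16) = 5/7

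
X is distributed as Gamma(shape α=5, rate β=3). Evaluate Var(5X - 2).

For X ~ Gamma(shape α=5, rate β=3):
Var(X) = \frac{5}{9}
Var(5X - 2) = (5)² × Var(X) = 25 × \frac{5}{9} = \frac{125}{9}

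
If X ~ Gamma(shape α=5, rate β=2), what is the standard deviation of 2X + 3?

For X ~ Gamma(shape α=5, rate β=2):
Var(X) = \frac{5}{4}
SD(X) = √(Var(X)) = √(\frac{5}{4}) = \frac{\sqrt{5}}{2}
SD(2X + 3) = |2| × SD(X) = 2 × \frac{\sqrt{5}}{2} = \sqrt{5}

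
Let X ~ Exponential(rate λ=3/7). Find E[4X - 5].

For X ~ Exponential(rate λ=3/7):
E[X] = \frac{7}{3}
E[4X - 5] = 4 × E[X] - 5 = \frac{13}{3}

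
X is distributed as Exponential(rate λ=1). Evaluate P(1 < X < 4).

P(1 < X < 4) = ∫_{1}^{4} f(x) dx
where f(x) = e^{- x}
= - \frac{1 - e^{3}}{e^{4}}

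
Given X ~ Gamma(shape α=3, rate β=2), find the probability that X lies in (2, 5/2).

P(2 < X < 5/2) = ∫_{2}^{5/2} f(x) dx
where f(x) = 4 x^{2} e^{- 2 x}
= \frac{-37 + 26 e}{2 e^{5}}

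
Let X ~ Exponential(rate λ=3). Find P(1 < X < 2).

P(1 < X < 2) = ∫_{1}^{2} f(x) dx
where f(x) = 3 e^{- 3 x}
= - \frac{1 - e^{3}}{e^{6}}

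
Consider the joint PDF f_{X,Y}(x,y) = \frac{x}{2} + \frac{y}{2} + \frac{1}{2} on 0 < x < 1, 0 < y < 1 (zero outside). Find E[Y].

E[Y] = ∫_0^1 ∫_0^1 y × f(x,y) dx dy
= \frac{13}{24}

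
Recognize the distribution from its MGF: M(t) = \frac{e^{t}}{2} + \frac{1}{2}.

The MGF M(t) = \frac{e^{t}}{2} + \frac{1}{2} is the standard form for the Bernoulli distribution.
Comparing with the known MGF formula identifies: Bernoulli(p=1/2)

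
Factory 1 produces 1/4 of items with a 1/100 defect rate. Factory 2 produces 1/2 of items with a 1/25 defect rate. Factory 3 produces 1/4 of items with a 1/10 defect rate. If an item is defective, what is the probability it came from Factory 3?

Using Bayes' theorem:
P(F1) = 1/4, P(D|F1) = 1/100
P(F2) = 1/2, P(D|F2) = 1/25
P(F3) = 1/4, P(D|F3) = 1/10
P(D) = P(D|F1)P(F1) + P(D|F2)P(F2) + P(D|F3)P(F3)
     = \frac{19}{400}
P(F3|D) = P(D|F3)P(F3) / P(D)
= \frac{10}{19}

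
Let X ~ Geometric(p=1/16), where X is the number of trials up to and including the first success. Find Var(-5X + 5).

For X ~ Geometric(p=1/16), where X is the number of trials up to and including the first success:
Var(X) = 240
Var(-5X + 5) = (-5)² × Var(X) = 25 × 240 = 6000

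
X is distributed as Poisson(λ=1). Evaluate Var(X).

For X ~ Poisson(λ=1):
Var(X) = 1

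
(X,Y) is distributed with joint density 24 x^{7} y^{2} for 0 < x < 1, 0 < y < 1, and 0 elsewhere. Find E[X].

E[X] = ∫_0^1 ∫_0^1 x × f(x,y) dy dx
= ∫_0^1 ∫_0^1 x × (24 x^{7} y^{2}) dy dx
= \frac{8}{9}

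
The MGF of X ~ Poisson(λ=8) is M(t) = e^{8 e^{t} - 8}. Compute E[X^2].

To find E[X^2], compute M^(2)(0):
M^(1)(t) = 8 e^{t} e^{8 e^{t} - 8}
M^(2)(t) = 64 e^{2 t} e^{8 e^{t} - 8} + 8 e^{t} e^{8 e^{t} - 8}
M^(2)(0) = 72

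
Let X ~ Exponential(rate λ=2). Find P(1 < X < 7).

P(1 < X < 7) = ∫_{1}^{7} f(x) dx
where f(x) = 2 e^{- 2 x}
= - \frac{1 - e^{12}}{e^{14}}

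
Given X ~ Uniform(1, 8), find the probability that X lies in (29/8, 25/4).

P(29/8 < X < 25/4) = ∫_{29/8}^{25/4} f(x) dx
where f(x) = \frac{1}{7}
= \frac{3}{8}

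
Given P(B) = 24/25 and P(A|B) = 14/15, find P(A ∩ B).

By definition, P(A|B) = P(A ∩ B) / P(B)
So P(A ∩ B) = P(A|B) × P(B)
= 14/15 × 24/25
= 112/125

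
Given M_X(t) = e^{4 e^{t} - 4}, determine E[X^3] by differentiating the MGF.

To find E[X^3], compute M^(3)(0):
M^(1)(t) = 4 e^{t} e^{4 e^{t} - 4}
M^(2)(t) = 16 e^{2 t} e^{4 e^{t} - 4} + 4 e^{t} e^{4 e^{t} - 4}
M^(3)(t) = 64 e^{3 t} e^{4 e^{t} - 4} + 48 e^{2 t} e^{4 e^{t} - 4} + 4 e^{t} e^{4 e^{t} - 4}
M^(3)(0) = 116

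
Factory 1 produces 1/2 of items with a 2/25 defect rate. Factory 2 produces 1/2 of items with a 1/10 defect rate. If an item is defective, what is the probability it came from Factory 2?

Using Bayes' theorem:
P(F1) = 1/2, P(D|F1) = 2/25
P(F2) = 1/2, P(D|F2) = 1/10
P(D) = P(D|F1)P(F1) + P(D|F2)P(F2)
     = \frac{9}{100}
P(F2|D) = P(D|F2)P(F2) / P(D)
= \frac{5}{9}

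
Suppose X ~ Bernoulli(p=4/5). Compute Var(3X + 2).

For X ~ Bernoulli(p=4/5):
Var(X) = \frac{4}{25}
Var(3X + 2) = (3)² × Var(X) = 9 × \frac{4}{25} = \frac{36}{25}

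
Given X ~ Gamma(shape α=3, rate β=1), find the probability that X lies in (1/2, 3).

P(1/2 < X < 3) = ∫_{1/2}^{3} f(x) dx
where f(x) = \frac{x^{2} e^{- x}}{2}
= - \frac{17}{2 e^{3}} + \frac{13}{8 e^{\frac{1}{2}}}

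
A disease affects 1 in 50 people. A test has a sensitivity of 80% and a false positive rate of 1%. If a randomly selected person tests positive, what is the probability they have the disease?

Let D = the rare event, + = positive/flagged.
P(D) = 1/50
P(+|D) = 80/100 = 4/5
P(+|D') = 1/100
P(+) = P(+|D)P(D) + P(+|D')P(D')
     = \frac{4}{5} × \frac{1}{50} + \frac{1}{100} × \frac{49}{50}
     = \frac{129}{5000}
P(D|+) = P(+|D)P(D)/P(+) = \frac{80}{129}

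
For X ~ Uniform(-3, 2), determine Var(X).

For X ~ Uniform(-3, 2):
Var(X) = \frac{25}{12}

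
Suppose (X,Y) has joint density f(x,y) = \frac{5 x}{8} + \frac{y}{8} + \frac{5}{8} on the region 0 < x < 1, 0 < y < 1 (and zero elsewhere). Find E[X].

E[X] = ∫_0^1 ∫_0^1 x × f(x,y) dy dx
= ∫_0^1 ∫_0^1 x × (\frac{5 x}{8} + \frac{y}{8} + \frac{5}{8}) dy dx
= \frac{53}{96}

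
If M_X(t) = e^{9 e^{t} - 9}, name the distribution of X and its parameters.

The MGF M(t) = e^{9 e^{t} - 9} is the standard form for the Poisson distribution.
Comparing with the known MGF formula identifies: Poisson(λ=9)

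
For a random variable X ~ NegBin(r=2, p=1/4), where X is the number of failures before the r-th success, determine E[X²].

Using the identity E[X²] = Var(X) + (E[X])²:
E[X] = 6
Var(X) = 24
E[X²] = 24 + (6)²
= 60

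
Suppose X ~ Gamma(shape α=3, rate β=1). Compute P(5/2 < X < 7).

P(5/2 < X < 7) = ∫_{5/2}^{7} f(x) dx
where f(x) = \frac{x^{2} e^{- x}}{2}
= - \frac{65}{2 e^{7}} + \frac{53}{8 e^{\frac{5}{2}}}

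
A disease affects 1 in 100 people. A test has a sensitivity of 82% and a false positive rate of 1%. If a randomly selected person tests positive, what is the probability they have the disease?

Let D = the rare event, + = positive/flagged.
P(D) = 1/100
P(+|D) = 82/100 = 41/50
P(+|D') = 1/100
P(+) = P(+|D)P(D) + P(+|D')P(D')
     = \frac{41}{50} × \frac{1}{100} + \frac{1}{100} × \frac{99}{100}
     = \frac{181}{10000}
P(D|+) = P(+|D)P(D)/P(+) = \frac{82}{181}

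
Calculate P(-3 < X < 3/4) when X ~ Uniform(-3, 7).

P(-3 < X < 3/4) = ∫_{-3}^{3/4} f(x) dx
where f(x) = \frac{1}{10}
= \frac{3}{8}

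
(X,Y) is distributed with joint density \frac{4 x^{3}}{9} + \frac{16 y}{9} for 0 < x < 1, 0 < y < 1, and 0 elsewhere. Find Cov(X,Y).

E[XY] = ∫∫ xy × f(x,y) dx dy = \frac{46}{135}
E[X] = \frac{8}{15}
E[Y] = \frac{35}{54}
Cov(X,Y) = E[XY] - E[X]E[Y] = - \frac{2}{405}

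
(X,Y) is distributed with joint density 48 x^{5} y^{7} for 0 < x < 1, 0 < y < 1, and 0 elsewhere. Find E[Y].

E[Y] = ∫_0^1 ∫_0^1 y × f(x,y) dx dy
= \frac{8}{9}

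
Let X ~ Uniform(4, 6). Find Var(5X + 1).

For X ~ Uniform(4, 6):
Var(X) = \frac{1}{3}
Var(5X + 1) = (5)² × Var(X) = 25 × \frac{1}{3} = \frac{25}{3}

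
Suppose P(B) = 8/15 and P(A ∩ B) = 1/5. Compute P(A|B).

P(A|B) = P(A ∩ B) / P(B)
= (1/5) / (8/15)
= 3/8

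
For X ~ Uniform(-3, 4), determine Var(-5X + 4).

For X ~ Uniform(-3, 4):
Var(X) = \frac{49}{12}
Var(-5X + 4) = (-5)² × Var(X) = 25 × \frac{49}{12} = \frac{1225}{12}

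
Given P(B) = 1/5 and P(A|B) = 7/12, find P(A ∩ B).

By definition, P(A|B) = P(A ∩ B) / P(B)
So P(A ∩ B) = P(A|B) × P(B)
= 7/12 × 1/5
= 7/60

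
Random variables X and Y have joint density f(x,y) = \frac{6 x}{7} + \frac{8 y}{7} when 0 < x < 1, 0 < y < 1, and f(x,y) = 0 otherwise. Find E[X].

E[X] = ∫_0^1 ∫_0^1 x × f(x,y) dy dx
= ∫_0^1 ∫_0^1 x × (\frac{6 x}{7} + \frac{8 y}{7}) dy dx
= \frac{4}{7}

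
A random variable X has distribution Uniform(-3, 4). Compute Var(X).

For X ~ Uniform(-3, 4):
Var(X) = \frac{49}{12}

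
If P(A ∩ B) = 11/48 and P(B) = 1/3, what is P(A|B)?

P(A|B) = P(A ∩ B) / P(B)
= (11/48) / (1/3)
= 11/16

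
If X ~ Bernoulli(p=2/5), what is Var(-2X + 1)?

For X ~ Bernoulli(p=2/5):
Var(X) = \frac{6}{25}
Var(-2X + 1) = (-2)² × Var(X) = 4 × \frac{6}{25} = \frac{24}{25}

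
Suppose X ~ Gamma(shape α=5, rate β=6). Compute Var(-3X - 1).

For X ~ Gamma(shape α=5, rate β=6):
Var(X) = \frac{5}{36}
Var(-3X - 1) = (-3)² × Var(X) = 9 × \frac{5}{36} = \frac{5}{4}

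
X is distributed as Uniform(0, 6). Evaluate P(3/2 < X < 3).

P(3/2 < X < 3) = ∫_{3/2}^{3} f(x) dx
where f(x) = \frac{1}{6}
= \frac{1}{4}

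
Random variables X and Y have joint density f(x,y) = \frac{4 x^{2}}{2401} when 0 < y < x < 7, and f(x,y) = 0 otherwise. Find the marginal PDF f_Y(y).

f_Y(y) = ∫_y^7 \frac{4 x^{2}}{2401} dx = \frac{4}{21} - \frac{4 y^{3}}{7203}
for 0 < y < 7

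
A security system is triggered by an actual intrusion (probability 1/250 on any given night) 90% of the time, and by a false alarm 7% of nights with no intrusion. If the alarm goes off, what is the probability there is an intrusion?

Let D = the rare event, + = positive/flagged.
P(D) = 1/250
P(+|D) = 90/100 = 9/10
P(+|D') = 7/100
P(+) = P(+|D)P(D) + P(+|D')P(D')
     = \frac{9}{10} × \frac{1}{250} + \frac{7}{100} × \frac{249}{250}
     = \frac{1833}{25000}
P(D|+) = P(+|D)P(D)/P(+) = \frac{30}{611}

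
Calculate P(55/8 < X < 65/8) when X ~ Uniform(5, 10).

P(55/8 < X < 65/8) = ∫_{55/8}^{65/8} f(x) dx
where f(x) = \frac{1}{5}
= \frac{1}{4}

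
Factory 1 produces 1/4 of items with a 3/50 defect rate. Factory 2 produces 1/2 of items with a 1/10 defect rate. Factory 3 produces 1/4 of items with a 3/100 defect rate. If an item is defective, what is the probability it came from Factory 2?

Using Bayes' theorem:
P(F1) = 1/4, P(D|F1) = 3/50
P(F2) = 1/2, P(D|F2) = 1/10
P(F3) = 1/4, P(D|F3) = 3/100
P(D) = P(D|F1)P(F1) + P(D|F2)P(F2) + P(D|F3)P(F3)
     = \frac{29}{400}
P(F2|D) = P(D|F2)P(F2) / P(D)
= \frac{20}{29}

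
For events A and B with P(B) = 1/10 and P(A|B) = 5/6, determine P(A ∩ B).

By definition, P(A|B) = P(A ∩ B) / P(B)
So P(A ∩ B) = P(A|B) × P(B)
= 5/6 × 1/10
= 1/12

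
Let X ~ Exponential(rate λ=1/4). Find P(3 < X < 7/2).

P(3 < X < 7/2) = ∫_{3}^{7/2} f(x) dx
where f(x) = \frac{e^{- \frac{x}{4}}}{4}
= - \frac{1}{e^{\frac{7}{8}}} + e^{- \frac{3}{4}}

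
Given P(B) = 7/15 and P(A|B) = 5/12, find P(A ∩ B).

By definition, P(A|B) = P(A ∩ B) / P(B)
So P(A ∩ B) = P(A|B) × P(B)
= 5/12 × 7/15
= 7/36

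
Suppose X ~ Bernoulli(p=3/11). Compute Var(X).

For X ~ Bernoulli(p=3/11):
Var(X) = \frac{24}{121}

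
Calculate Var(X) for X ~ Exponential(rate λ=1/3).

For X ~ Exponential(rate λ=1/3):
Var(X) = 9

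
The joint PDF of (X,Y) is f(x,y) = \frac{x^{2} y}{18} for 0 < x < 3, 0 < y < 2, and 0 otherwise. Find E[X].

f_X(x) = ∫_0^2 \frac{x^{2} y}{18} dy = \frac{x^{2}}{9}
E[X] = ∫_0^3 x × (\frac{x^{2}}{9}) dx = \frac{9}{4}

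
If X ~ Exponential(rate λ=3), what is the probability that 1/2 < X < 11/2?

P(1/2 < X < 11/2) = ∫_{1/2}^{11/2} f(x) dx
where f(x) = 3 e^{- 3 x}
= - \frac{1 - e^{15}}{e^{\frac{33}{2}}}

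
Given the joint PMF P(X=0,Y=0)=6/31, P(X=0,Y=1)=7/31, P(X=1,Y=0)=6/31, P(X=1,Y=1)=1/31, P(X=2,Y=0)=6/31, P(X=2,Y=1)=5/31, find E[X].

First find marginal of X:
P(X=0) = 13/31
P(X=1) = 7/31
P(X=2) = 11/31
E[X] = 0 × 13/31 + 1 × 7/31 + 2 × 11/31 = 29/31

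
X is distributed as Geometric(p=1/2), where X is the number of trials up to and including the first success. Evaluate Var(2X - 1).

For X ~ Geometric(p=1/2), where X is the number of trials up to and including the first success:
Var(X) = 2
Var(2X - 1) = (2)² × Var(X) = 4 × 2 = 8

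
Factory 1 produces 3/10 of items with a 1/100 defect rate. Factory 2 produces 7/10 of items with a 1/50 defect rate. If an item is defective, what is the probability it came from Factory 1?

Using Bayes' theorem:
P(F1) = 3/10, P(D|F1) = 1/100
P(F2) = 7/10, P(D|F2) = 1/50
P(D) = P(D|F1)P(F1) + P(D|F2)P(F2)
     = \frac{17}{1000}
P(F1|D) = P(D|F1)P(F1) / P(D)
= \frac{3}{17}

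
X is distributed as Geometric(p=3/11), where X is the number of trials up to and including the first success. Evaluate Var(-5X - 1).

For X ~ Geometric(p=3/11), where X is the number of trials up to and including the first success:
Var(X) = \frac{88}{9}
Var(-5X - 1) = (-5)² × Var(X) = 25 × \frac{88}{9} = \frac{2200}{9}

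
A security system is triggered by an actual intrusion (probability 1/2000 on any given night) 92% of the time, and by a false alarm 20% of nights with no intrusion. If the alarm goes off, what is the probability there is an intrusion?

Let D = the rare event, + = positive/flagged.
P(D) = 1/2000
P(+|D) = 92/100 = 23/25
P(+|D') = 20/100 = 1/5
P(+) = P(+|D)P(D) + P(+|D')P(D')
     = \frac{23}{25} × \frac{1}{2000} + \frac{1}{5} × \frac{1999}{2000}
     = \frac{5009}{25000}
P(D|+) = P(+|D)P(D)/P(+) = \frac{23}{10018}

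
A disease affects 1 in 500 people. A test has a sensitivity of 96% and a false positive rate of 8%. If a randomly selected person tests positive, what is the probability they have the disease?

Let D = the rare event, + = positive/flagged.
P(D) = 1/500
P(+|D) = 96/100 = 24/25
P(+|D') = 8/100 = 2/25
P(+) = P(+|D)P(D) + P(+|D')P(D')
     = \frac{24}{25} × \frac{1}{500} + \frac{2}{25} × \frac{499}{500}
     = \frac{511}{6250}
P(D|+) = P(+|D)P(D)/P(+) = \frac{12}{511}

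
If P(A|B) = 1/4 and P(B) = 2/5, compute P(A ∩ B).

By definition, P(A|B) = P(A ∩ B) / P(B)
So P(A ∩ B) = P(A|B) × P(B)
= 1/4 × 2/5
= 1/10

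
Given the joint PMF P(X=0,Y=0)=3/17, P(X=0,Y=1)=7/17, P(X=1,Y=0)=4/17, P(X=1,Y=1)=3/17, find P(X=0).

P(X=0) = P(X=0,Y=0) + P(X=0,Y=1)
= 3/17 + 7/17
= 10/17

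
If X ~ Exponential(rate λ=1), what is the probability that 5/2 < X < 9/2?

P(5/2 < X < 9/2) = ∫_{5/2}^{9/2} f(x) dx
where f(x) = e^{- x}
= - \frac{1 - e^{2}}{e^{\frac{9}{2}}}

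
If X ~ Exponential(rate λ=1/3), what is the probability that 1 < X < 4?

P(1 < X < 4) = ∫_{1}^{4} f(x) dx
where f(x) = \frac{e^{- \frac{x}{3}}}{3}
= - \frac{1 - e}{e^{\frac{4}{3}}}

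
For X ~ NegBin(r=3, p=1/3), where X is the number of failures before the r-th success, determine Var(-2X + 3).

For X ~ NegBin(r=3, p=1/3), where X is the number of failures before the r-th success:
Var(X) = 18
Var(-2X + 3) = (-2)² × Var(X) = 4 × 18 = 72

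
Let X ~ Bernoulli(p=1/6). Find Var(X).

For X ~ Bernoulli(p=1/6):
Var(X) = \frac{5}{36}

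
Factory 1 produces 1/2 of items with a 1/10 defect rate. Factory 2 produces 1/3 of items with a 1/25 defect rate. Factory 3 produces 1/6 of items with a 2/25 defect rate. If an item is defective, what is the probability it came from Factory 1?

Using Bayes' theorem:
P(F1) = 1/2, P(D|F1) = 1/10
P(F2) = 1/3, P(D|F2) = 1/25
P(F3) = 1/6, P(D|F3) = 2/25
P(D) = P(D|F1)P(F1) + P(D|F2)P(F2) + P(D|F3)P(F3)
     = \frac{23}{300}
P(F1|D) = P(D|F1)P(F1) / P(D)
= \frac{15}{23}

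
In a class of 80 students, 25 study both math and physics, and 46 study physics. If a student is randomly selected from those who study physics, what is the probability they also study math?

P(A ∩ B) = 25/80 = 5/16
P(B) = 46/80 = 23/40
P(A|B) = P(A ∩ B) / P(B) = (5/16) / (23/40) = 25/46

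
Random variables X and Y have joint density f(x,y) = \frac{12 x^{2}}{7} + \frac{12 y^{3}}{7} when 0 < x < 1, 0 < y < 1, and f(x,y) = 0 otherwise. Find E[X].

E[X] = ∫_0^1 ∫_0^1 x × f(x,y) dy dx
= ∫_0^1 ∫_0^1 x × (\frac{12 x^{2}}{7} + \frac{12 y^{3}}{7}) dy dx
= \frac{9}{14}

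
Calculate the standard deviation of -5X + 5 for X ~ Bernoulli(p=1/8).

For X ~ Bernoulli(p=1/8):
Var(X) = \frac{7}{64}
SD(X) = √(Var(X)) = √(\frac{7}{64}) = \frac{\sqrt{7}}{8}
SD(-5X + 5) = |-5| × SD(X) = 5 × \frac{\sqrt{7}}{8} = \frac{5 \sqrt{7}}{8}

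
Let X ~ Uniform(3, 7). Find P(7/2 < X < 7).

P(7/2 < X < 7) = ∫_{7/2}^{7} f(x) dx
where f(x) = \frac{1}{4}
= \frac{7}{8}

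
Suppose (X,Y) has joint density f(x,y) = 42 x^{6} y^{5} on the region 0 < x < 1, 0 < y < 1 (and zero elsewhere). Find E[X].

E[X] = ∫_0^1 ∫_0^1 x × f(x,y) dy dx
= ∫_0^1 ∫_0^1 x × (42 x^{6} y^{5}) dy dx
= \frac{7}{8}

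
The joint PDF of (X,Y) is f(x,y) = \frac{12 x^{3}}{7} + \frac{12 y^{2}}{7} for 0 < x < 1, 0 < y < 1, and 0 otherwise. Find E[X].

E[X] = ∫_0^1 ∫_0^1 x × f(x,y) dy dx
= ∫_0^1 ∫_0^1 x × (\frac{12 x^{3}}{7} + \frac{12 y^{2}}{7}) dy dx
= \frac{22}{35}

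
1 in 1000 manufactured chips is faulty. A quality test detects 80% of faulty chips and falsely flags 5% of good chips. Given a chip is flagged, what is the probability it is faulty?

Let D = the rare event, + = positive/flagged.
P(D) = 1/1000
P(+|D) = 80/100 = 4/5
P(+|D') = 5/100 = 1/20
P(+) = P(+|D)P(D) + P(+|D')P(D')
     = \frac{4}{5} × \frac{1}{1000} + \frac{1}{20} × \frac{999}{1000}
     = \frac{203}{4000}
P(D|+) = P(+|D)P(D)/P(+) = \frac{16}{1015}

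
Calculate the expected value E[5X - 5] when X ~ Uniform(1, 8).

For X ~ Uniform(1, 8):
E[X] = \frac{9}{2}
E[5X - 5] = 5 × E[X] - 5 = \frac{35}{2}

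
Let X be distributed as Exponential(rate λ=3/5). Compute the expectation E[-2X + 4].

For X ~ Exponential(rate λ=3/5):
E[X] = \frac{5}{3}
E[-2X + 4] = -2 × E[X] + 4 = \frac{2}{3}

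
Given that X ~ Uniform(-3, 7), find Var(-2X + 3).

For X ~ Uniform(-3, 7):
Var(X) = \frac{25}{3}
Var(-2X + 3) = (-2)² × Var(X) = 4 × \frac{25}{3} = \frac{100}{3}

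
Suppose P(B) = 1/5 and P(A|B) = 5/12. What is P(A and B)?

By definition, P(A|B) = P(A ∩ B) / P(B)
So P(A ∩ B) = P(A|B) × P(B)
= 5/12 × 1/5
= 1/12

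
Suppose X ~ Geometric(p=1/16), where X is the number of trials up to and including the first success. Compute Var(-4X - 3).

For X ~ Geometric(p=1/16), where X is the number of trials up to and including the first success:
Var(X) = 240
Var(-4X - 3) = (-4)² × Var(X) = 16 × 240 = 3840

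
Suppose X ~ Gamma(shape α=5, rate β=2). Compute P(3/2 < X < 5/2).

P(3/2 < X < 5/2) = ∫_{3/2}^{5/2} f(x) dx
where f(x) = \frac{4 x^{4} e^{- 2 x}}{3}
= \frac{-523 + 131 e^{2}}{8 e^{5}}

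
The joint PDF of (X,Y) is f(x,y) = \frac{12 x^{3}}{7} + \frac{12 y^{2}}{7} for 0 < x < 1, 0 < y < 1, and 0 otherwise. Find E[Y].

E[Y] = ∫_0^1 ∫_0^1 y × f(x,y) dx dy
= \frac{9}{14}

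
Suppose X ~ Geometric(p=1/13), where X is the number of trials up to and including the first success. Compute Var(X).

For X ~ Geometric(p=1/13), where X is the number of trials up to and including the first success:
Var(X) = 156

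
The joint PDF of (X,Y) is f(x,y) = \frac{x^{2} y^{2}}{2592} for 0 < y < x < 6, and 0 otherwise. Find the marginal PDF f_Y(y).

f_Y(y) = ∫_y^6 \frac{x^{2} y^{2}}{2592} dx = \frac{y^{2} \left(216 - y^{3}\right)}{7776}
for 0 < y < 6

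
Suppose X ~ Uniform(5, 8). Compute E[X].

For X ~ Uniform(5, 8), the expected value is:
E[X] = \frac{13}{2}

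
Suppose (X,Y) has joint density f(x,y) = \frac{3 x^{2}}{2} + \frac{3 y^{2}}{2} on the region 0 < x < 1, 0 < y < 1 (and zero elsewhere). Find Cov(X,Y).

E[XY] = ∫∫ xy × f(x,y) dx dy = \frac{3}{8}
E[X] = \frac{5}{8}
E[Y] = \frac{5}{8}
Cov(X,Y) = E[XY] - E[X]E[Y] = - \frac{1}{64}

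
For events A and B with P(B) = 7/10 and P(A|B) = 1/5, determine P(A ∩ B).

By definition, P(A|B) = P(A ∩ B) / P(B)
So P(A ∩ B) = P(A|B) × P(B)
= 1/5 × 7/10
= 7/50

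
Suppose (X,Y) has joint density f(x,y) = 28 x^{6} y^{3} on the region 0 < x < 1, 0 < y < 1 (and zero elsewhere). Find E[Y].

E[Y] = ∫_0^1 ∫_0^1 y × f(x,y) dx dy
= \frac{4}{5}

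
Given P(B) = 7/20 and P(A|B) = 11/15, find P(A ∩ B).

By definition, P(A|B) = P(A ∩ B) / P(B)
So P(A ∩ B) = P(A|B) × P(B)
= 11/15 × 7/20
= 77/300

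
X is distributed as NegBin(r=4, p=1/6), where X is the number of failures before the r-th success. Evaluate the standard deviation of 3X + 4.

For X ~ NegBin(r=4, p=1/6), where X is the number of failures before the r-th success:
Var(X) = 120
SD(X) = √(Var(X)) = √(120) = 2 \sqrt{30}
SD(3X + 4) = |3| × SD(X) = 3 × 2 \sqrt{30} = 6 \sqrt{30}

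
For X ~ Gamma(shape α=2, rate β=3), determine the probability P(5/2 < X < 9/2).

P(5/2 < X < 9/2) = ∫_{5/2}^{9/2} f(x) dx
where f(x) = 9 x e^{- 3 x}
= \frac{-29 + 17 e^{6}}{2 e^{\frac{27}{2}}}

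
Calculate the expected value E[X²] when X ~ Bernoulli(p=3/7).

Using the identity E[X²] = Var(X) + (E[X])²:
E[X] = \frac{3}{7}
Var(X) = \frac{12}{49}
E[X²] = \frac{12}{49} + (\frac{3}{7})²
= \frac{3}{7}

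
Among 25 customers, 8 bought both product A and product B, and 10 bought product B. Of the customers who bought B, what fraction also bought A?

P(A ∩ B) = 8/25
P(B) = 10/25 = 2/5
P(A|B) = P(A ∩ B) / P(B) = (8/25) / (2/5) = 4/5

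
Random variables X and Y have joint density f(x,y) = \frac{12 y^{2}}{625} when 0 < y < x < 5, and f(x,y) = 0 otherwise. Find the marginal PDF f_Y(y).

f_Y(y) = ∫_y^5 \frac{12 y^{2}}{625} dx = \frac{12 y^{2} \left(5 - y\right)}{625}
for 0 < y < 5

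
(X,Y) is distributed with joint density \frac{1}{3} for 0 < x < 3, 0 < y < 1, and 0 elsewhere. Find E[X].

f_X(x) = ∫_0^1 \frac{1}{3} dy = \frac{1}{3}
E[X] = ∫_0^3 x × (\frac{1}{3}) dx = \frac{3}{2}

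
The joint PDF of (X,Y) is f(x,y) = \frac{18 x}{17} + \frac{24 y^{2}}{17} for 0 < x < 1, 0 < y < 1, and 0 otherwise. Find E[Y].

E[Y] = ∫_0^1 ∫_0^1 y × f(x,y) dx dy
= \frac{21}{34}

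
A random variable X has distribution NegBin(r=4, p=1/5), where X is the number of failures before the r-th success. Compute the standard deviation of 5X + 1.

For X ~ NegBin(r=4, p=1/5), where X is the number of failures before the r-th success:
Var(X) = 80
SD(X) = √(Var(X)) = √(80) = 4 \sqrt{5}
SD(5X + 1) = |5| × SD(X) = 5 × 4 \sqrt{5} = 20 \sqrt{5}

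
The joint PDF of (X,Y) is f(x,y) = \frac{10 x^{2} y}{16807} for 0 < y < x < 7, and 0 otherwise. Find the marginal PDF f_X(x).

f_X(x) = ∫_0^x \frac{10 x^{2} y}{16807} dy = \frac{5 x^{4}}{16807}
for 0 < x < 7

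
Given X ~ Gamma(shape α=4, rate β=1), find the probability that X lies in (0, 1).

P(0 < X < 1) = ∫_{0}^{1} f(x) dx
where f(x) = \frac{x^{3} e^{- x}}{6}
= 1 - \frac{8}{3 e}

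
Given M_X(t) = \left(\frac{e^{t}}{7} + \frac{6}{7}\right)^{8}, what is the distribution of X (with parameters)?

The MGF M(t) = \left(\frac{e^{t}}{7} + \frac{6}{7}\right)^{8} is the standard form for the Binomial distribution.
Comparing with the known MGF formula identifies: Binomial(n=8, p=1/7)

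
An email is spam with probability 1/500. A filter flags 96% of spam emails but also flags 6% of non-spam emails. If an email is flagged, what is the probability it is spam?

Let D = the rare event, + = positive/flagged.
P(D) = 1/500
P(+|D) = 96/100 = 24/25
P(+|D') = 6/100 = 3/50
P(+) = P(+|D)P(D) + P(+|D')P(D')
     = \frac{24}{25} × \frac{1}{500} + \frac{3}{50} × \frac{499}{500}
     = \frac{309}{5000}
P(D|+) = P(+|D)P(D)/P(+) = \frac{16}{515}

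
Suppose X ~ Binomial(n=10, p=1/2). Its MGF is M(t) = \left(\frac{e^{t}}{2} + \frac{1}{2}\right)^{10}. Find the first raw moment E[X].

To find E[X], compute M^(1)(0):
M^(1)(t) = 5 \left(\frac{e^{t}}{2} + \frac{1}{2}\right)^{9} e^{t}
M^(1)(0) = 5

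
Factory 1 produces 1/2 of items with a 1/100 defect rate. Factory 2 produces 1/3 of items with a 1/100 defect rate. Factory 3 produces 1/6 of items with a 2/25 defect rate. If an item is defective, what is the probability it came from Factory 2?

Using Bayes' theorem:
P(F1) = 1/2, P(D|F1) = 1/100
P(F2) = 1/3, P(D|F2) = 1/100
P(F3) = 1/6, P(D|F3) = 2/25
P(D) = P(D|F1)P(F1) + P(D|F2)P(F2) + P(D|F3)P(F3)
     = \frac{13}{600}
P(F2|D) = P(D|F2)P(F2) / P(D)
= \frac{2}{13}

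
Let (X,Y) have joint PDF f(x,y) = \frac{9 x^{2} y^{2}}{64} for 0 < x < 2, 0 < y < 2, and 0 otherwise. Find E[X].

f_X(x) = ∫_0^2 \frac{9 x^{2} y^{2}}{64} dy = \frac{3 x^{2}}{8}
E[X] = ∫_0^2 x × (\frac{3 x^{2}}{8}) dx = \frac{3}{2}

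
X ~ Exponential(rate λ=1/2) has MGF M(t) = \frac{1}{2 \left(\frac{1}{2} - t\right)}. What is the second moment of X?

To find E[X^2], compute M^(2)(0):
M^(1)(t) = \frac{1}{2 \left(\frac{1}{2} - t\right)^{2}}
M^(2)(t) = \frac{1}{\left(\frac{1}{2} - t\right)^{3}}
M^(2)(0) = 8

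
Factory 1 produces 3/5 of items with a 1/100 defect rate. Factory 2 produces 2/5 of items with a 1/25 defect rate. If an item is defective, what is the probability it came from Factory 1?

Using Bayes' theorem:
P(F1) = 3/5, P(D|F1) = 1/100
P(F2) = 2/5, P(D|F2) = 1/25
P(D) = P(D|F1)P(F1) + P(D|F2)P(F2)
     = \frac{11}{500}
P(F1|D) = P(D|F1)P(F1) / P(D)
= \frac{3}{11}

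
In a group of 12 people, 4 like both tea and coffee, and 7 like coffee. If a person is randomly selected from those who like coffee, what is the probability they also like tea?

P(A ∩ B) = 4/12 = 1/3
P(B) = 7/12
P(A|B) = P(A ∩ B) / P(B) = (1/3) / (7/12) = 4/7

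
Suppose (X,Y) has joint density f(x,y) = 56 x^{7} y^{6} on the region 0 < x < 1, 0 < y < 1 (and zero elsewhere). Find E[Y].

E[Y] = ∫_0^1 ∫_0^1 y × f(x,y) dx dy
= \frac{7}{8}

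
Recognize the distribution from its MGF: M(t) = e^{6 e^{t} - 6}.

The MGF M(t) = e^{6 e^{t} - 6} is the standard form for the Poisson distribution.
Comparing with the known MGF formula identifies: Poisson(λ=6)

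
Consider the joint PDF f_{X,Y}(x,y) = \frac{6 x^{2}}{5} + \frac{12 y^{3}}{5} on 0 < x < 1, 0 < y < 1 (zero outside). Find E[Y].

E[Y] = ∫_0^1 ∫_0^1 y × f(x,y) dx dy
= \frac{17}{25}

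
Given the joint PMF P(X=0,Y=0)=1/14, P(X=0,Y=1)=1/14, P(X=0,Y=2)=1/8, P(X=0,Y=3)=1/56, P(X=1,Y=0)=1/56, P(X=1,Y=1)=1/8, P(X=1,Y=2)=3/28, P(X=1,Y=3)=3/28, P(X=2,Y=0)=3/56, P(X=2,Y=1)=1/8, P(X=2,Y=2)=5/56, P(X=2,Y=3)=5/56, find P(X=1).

P(X=1) = P(X=1,Y=0) + P(X=1,Y=1) + P(X=1,Y=2) + P(X=1,Y=3)
= 1/56 + 1/8 + 3/28 + 3/28
= 5/14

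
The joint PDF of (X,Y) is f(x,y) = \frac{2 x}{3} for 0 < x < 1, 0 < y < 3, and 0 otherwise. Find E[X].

f_X(x) = ∫_0^3 \frac{2 x}{3} dy = 2 x
E[X] = ∫_0^1 x × (2 x) dx = \frac{2}{3}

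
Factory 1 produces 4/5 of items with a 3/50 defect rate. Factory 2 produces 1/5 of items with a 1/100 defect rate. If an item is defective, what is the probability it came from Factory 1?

Using Bayes' theorem:
P(F1) = 4/5, P(D|F1) = 3/50
P(F2) = 1/5, P(D|F2) = 1/100
P(D) = P(D|F1)P(F1) + P(D|F2)P(F2)
     = \frac{1}{20}
P(F1|D) = P(D|F1)P(F1) / P(D)
= \frac{24}{25}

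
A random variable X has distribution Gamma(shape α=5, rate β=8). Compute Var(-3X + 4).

For X ~ Gamma(shape α=5, rate β=8):
Var(X) = \frac{5}{64}
Var(-3X + 4) = (-3)² × Var(X) = 9 × \frac{5}{64} = \frac{45}{64}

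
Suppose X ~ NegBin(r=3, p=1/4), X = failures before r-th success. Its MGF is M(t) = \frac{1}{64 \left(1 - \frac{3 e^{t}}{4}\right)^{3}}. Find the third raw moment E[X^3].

To find E[X^3], compute M^(3)(0):
M^(1)(t) = \frac{9 e^{t}}{256 \left(1 - \frac{3 e^{t}}{4}\right)^{4}}
M^(2)(t) = \frac{9 e^{t}}{256 \left(1 - \frac{3 e^{t}}{4}\right)^{4}} + \frac{27 e^{2 t}}{256 \left(1 - \frac{3 e^{t}}{4}\right)^{5}}
M^(3)(t) = \frac{9 e^{t}}{256 \left(1 - \frac{3 e^{t}}{4}\right)^{4}} + \frac{81 e^{2 t}}{256 \left(1 - \frac{3 e^{t}}{4}\right)^{5}} + \frac{405 e^{3 t}}{1024 \left(1 - \frac{3 e^{t}}{4}\right)^{6}}
M^(3)(0) = 1953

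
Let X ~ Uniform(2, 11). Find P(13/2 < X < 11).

P(13/2 < X < 11) = ∫_{13/2}^{11} f(x) dx
where f(x) = \frac{1}{9}
= \frac{1}{2}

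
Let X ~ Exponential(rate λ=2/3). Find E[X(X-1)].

E[X(X-1)] = E[X² - X] = E[X²] - E[X]
E[X] = \frac{3}{2}
E[X²] = Var(X) + (E[X])² = \frac{9}{4} + (\frac{3}{2})² = \frac{9}{2}
E[X(X-1)] = \frac{9}{2} - \frac{3}{2} = 3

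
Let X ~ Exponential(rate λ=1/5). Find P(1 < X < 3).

P(1 < X < 3) = ∫_{1}^{3} f(x) dx
where f(x) = \frac{e^{- \frac{x}{5}}}{5}
= - \frac{1 - e^{\frac{2}{5}}}{e^{\frac{3}{5}}}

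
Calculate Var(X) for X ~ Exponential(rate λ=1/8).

For X ~ Exponential(rate λ=1/8):
Var(X) = 64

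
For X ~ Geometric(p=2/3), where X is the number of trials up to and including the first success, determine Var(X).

For X ~ Geometric(p=2/3), where X is the number of trials up to and including the first success:
Var(X) = \frac{3}{4}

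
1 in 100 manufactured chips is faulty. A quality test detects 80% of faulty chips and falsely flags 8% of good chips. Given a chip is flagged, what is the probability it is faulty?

Let D = the rare event, + = positive/flagged.
P(D) = 1/100
P(+|D) = 80/100 = 4/5
P(+|D') = 8/100 = 2/25
P(+) = P(+|D)P(D) + P(+|D')P(D')
     = \frac{4}{5} × \frac{1}{100} + \frac{2}{25} × \frac{99}{100}
     = \frac{109}{1250}
P(D|+) = P(+|D)P(D)/P(+) = \frac{10}{109}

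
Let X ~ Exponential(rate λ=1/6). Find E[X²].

Using the identity E[X²] = Var(X) + (E[X])²:
E[X] = 6
Var(X) = 36
E[X²] = 36 + (6)²
= 72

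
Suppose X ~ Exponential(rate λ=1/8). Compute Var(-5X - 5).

For X ~ Exponential(rate λ=1/8):
Var(X) = 64
Var(-5X - 5) = (-5)² × Var(X) = 25 × 64 = 1600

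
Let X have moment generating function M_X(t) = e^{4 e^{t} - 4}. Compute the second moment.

To find E[X^2], compute M^(2)(0):
M^(1)(t) = 4 e^{t} e^{4 e^{t} - 4}
M^(2)(t) = 16 e^{2 t} e^{4 e^{t} - 4} + 4 e^{t} e^{4 e^{t} - 4}
M^(2)(0) = 20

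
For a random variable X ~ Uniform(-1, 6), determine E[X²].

Using the identity E[X²] = Var(X) + (E[X])²:
E[X] = \frac{5}{2}
Var(X) = \frac{49}{12}
E[X²] = \frac{49}{12} + (\frac{5}{2})²
= \frac{31}{3}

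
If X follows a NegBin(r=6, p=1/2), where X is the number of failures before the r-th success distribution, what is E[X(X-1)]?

E[X(X-1)] = E[X² - X] = E[X²] - E[X]
E[X] = 6
E[X²] = Var(X) + (E[X])² = 12 + (6)² = 48
E[X(X-1)] = 48 - 6 = 42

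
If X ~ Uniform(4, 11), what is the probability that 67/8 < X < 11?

P(67/8 < X < 11) = ∫_{67/8}^{11} f(x) dx
where f(x) = \frac{1}{7}
= \frac{3}{8}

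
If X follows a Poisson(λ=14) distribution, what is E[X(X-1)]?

E[X(X-1)] = E[X² - X] = E[X²] - E[X]
E[X] = 14
E[X²] = Var(X) + (E[X])² = 14 + (14)² = 210
E[X(X-1)] = 210 - 14 = 196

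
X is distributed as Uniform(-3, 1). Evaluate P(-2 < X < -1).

P(-2 < X < -1) = ∫_{-2}^{-1} f(x) dx
where f(x) = \frac{1}{4}
= \frac{1}{4}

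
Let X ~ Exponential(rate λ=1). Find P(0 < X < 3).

P(0 < X < 3) = ∫_{0}^{3} f(x) dx
where f(x) = e^{- x}
= 1 - e^{-3}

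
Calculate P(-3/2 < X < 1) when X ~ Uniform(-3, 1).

P(-3/2 < X < 1) = ∫_{-3/2}^{1} f(x) dx
where f(x) = \frac{1}{4}
= \frac{5}{8}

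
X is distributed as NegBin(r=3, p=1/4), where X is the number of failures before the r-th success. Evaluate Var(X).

For X ~ NegBin(r=3, p=1/4), where X is the number of failures before the r-th success:
Var(X) = 36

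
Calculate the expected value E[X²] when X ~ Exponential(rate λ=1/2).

Using the identity E[X²] = Var(X) + (E[X])²:
E[X] = 2
Var(X) = 4
E[X²] = 4 + (2)²
= 8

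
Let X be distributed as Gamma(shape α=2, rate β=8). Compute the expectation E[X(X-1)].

E[X(X-1)] = E[X² - X] = E[X²] - E[X]
E[X] = \frac{1}{4}
E[X²] = Var(X) + (E[X])² = \frac{1}{32} + (\frac{1}{4})² = \frac{3}{32}
E[X(X-1)] = \frac{3}{32} - \frac{1}{4} = - \frac{5}{32}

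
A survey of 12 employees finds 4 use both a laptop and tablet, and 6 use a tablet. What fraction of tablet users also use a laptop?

P(A ∩ B) = 4/12 = 1/3
P(B) = 6/12 = 1/2
P(A|B) = P(A ∩ B) / P(B) = (1/3) / (1/2) = 2/3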